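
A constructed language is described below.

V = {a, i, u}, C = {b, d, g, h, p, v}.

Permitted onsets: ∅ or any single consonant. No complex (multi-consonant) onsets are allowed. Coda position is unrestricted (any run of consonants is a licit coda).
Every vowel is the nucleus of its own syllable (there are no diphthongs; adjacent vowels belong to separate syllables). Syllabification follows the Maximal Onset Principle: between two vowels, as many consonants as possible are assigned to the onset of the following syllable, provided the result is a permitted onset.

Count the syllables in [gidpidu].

Nuclei (vowels): i, i, u → 3 syllables.

3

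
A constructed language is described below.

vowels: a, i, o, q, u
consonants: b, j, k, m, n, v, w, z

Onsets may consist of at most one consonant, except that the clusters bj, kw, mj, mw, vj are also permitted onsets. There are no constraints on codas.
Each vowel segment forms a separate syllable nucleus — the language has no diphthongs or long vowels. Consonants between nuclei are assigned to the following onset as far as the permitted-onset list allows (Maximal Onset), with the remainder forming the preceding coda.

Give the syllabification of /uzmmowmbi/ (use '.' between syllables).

uzm.mowm.bi

Vowels present: u, o, i; each is a nucleus, giving 3 syllables.
Between /u/ (V1) and /o/ (V2): /zmm/; trying suffixes from longest down, /m/ is the first permitted one, so coda /zm/ | onset /m/.
Between /o/ (V2) and /i/ (V3): /wmb/ splits as /wm/ + /b/ (/b/ is the longest suffix that is a licit onset).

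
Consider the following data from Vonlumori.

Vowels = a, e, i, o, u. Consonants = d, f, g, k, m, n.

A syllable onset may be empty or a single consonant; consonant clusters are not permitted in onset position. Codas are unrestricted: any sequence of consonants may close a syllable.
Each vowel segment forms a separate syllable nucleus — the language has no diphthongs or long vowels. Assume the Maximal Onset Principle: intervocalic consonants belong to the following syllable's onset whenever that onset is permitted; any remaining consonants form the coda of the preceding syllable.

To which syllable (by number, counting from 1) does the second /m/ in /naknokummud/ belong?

Vowels present: a, o, u, u; each is a nucleus, giving 4 syllables.
σ1/σ2 boundary: /kn/ splits as /k/ + /n/ (/n/ is the longest suffix that is a licit onset).
σ2/σ3 boundary: /k/ is a single consonant, so it becomes the next onset.
σ3/σ4 boundary: /mm/ — longest licit onset from the right is /m/, leaving /m/ as coda.
Putting it together: nak.no.kum.mud.
The second /m/ is in the onset of syllable 4 (/mud/).

4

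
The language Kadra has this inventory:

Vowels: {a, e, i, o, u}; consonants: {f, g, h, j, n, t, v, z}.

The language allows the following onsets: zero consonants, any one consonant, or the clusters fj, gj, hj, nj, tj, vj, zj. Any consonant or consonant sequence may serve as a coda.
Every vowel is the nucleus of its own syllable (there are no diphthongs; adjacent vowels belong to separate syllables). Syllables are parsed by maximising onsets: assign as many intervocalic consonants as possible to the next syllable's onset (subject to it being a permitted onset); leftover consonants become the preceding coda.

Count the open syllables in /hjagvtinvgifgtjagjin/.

1

The vowels are a, i, i, a, i — 5 nuclei, so 5 syllables.
V1 /a/ – V2 /i/: /gvt/ — longest licit onset from the right is /t/, leaving /gv/ as coda.
V2 /i/ – V3 /i/: /nvg/ splits as /nv/ + /g/ (/g/ is the longest suffix that is a licit onset).
V3 /i/ – V4 /a/: cluster /fgtj/ — the longest permitted-onset suffix is /tj/; onset = /tj/, preceding coda = /fg/.
V4 /a/ – V5 /i/: cluster /gj/ — /gj/ is itself a permitted onset, so the whole cluster goes right; preceding coda = ∅.
Result: hjagv.tinv.gifg.tja.gjin.
Classifying each syllable: /hjagv/ (closed), /tinv/ (closed), /gifg/ (closed), /tja/ (open), /gjin/ (closed).
Open syllables: 1.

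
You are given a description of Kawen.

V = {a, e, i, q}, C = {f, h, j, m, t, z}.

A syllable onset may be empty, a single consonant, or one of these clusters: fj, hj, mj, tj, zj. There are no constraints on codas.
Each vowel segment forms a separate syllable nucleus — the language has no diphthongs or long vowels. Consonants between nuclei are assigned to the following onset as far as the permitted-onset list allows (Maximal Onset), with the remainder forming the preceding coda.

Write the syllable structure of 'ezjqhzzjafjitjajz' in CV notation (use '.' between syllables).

The vowels are e, q, a, i, a — 5 nuclei, so 5 syllables.
/e…q/ gap (V1→V2): /zj/ — entire cluster is a permitted onset → onset /zj/, coda ∅.
/q…a/ gap (V2→V3): /hzzj/ splits as /hz/ + /zj/ (/zj/ is the longest suffix that is a licit onset).
/a…i/ gap (V3→V4): cluster /fj/ — /fj/ is itself a permitted onset, so the whole cluster goes right; preceding coda = ∅.
/i…a/ gap (V4→V5): cluster /tj/ — /tj/ is itself a permitted onset, so the whole cluster goes right; preceding coda = ∅.
Putting it together: e.zjqhz.zja.fji.tjajz.
Mapping each syllable to C/V: /e/ → V, /zjqhz/ → CCVCC, /zja/ → CCV, /fji/ → CCV, /tjajz/ → CCVCC.

V.CCVCC.CCV.CCV.CCVCC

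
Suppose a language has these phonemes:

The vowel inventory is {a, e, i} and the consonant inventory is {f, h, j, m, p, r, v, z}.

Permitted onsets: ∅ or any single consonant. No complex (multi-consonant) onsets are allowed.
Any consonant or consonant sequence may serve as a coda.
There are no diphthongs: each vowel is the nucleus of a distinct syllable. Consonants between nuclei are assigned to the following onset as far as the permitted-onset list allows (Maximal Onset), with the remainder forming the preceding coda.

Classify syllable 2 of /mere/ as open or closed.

open

The vowels are e, e — 2 nuclei, so 2 syllables.
/e…e/ gap (V1→V2): /r/ → onset of the next syllable (single consonants are always licit onsets).
Putting it together: me.re.
Syllable 2 is /re/; it ends in its nucleus with no coda, so it is open.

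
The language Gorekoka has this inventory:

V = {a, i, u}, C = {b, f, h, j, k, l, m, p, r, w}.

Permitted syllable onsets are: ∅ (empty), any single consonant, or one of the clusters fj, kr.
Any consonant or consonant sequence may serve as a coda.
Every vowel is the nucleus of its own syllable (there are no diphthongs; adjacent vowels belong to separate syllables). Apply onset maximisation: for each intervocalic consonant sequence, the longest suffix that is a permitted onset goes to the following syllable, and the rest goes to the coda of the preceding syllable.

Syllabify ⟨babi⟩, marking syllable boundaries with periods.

ba.bi

Vowels present: a, i; each is a nucleus, giving 2 syllables.
σ1/σ2 boundary: /b/ is a single consonant, so it becomes the next onset.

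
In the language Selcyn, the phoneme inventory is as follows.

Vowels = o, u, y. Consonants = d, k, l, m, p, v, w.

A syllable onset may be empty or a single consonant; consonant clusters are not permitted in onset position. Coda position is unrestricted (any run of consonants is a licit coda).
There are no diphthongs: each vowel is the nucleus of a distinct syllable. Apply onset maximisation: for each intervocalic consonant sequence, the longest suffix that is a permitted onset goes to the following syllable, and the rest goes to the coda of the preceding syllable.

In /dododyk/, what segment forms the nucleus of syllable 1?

The vowels are o, o, y — 3 nuclei, so 3 syllables.
The first nucleus (vowel 1 from the left) is /o/.

o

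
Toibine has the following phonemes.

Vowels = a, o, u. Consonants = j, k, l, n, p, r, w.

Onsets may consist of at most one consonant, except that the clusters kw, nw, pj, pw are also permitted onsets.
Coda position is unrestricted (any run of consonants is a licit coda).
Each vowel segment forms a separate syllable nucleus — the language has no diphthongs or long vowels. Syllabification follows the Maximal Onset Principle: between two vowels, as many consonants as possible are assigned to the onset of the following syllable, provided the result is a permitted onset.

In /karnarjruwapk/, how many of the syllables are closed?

3

The vowels are a, a, u, a — 4 nuclei, so 4 syllables.
/a…a/ gap (V1→V2): cluster /rn/ — the longest permitted-onset suffix is /n/; onset = /n/, preceding coda = /r/.
/a…u/ gap (V2→V3): /rjr/; trying suffixes from longest down, /r/ is the first permitted one, so coda /rj/ | onset /r/.
/u…a/ gap (V3→V4): /w/ → onset of the next syllable (single consonants are always licit onsets).
Putting it together: kar.narj.ru.wapk.
Classifying each syllable: /kar/ (closed), /narj/ (closed), /ru/ (open), /wapk/ (closed).
Closed syllables: 3.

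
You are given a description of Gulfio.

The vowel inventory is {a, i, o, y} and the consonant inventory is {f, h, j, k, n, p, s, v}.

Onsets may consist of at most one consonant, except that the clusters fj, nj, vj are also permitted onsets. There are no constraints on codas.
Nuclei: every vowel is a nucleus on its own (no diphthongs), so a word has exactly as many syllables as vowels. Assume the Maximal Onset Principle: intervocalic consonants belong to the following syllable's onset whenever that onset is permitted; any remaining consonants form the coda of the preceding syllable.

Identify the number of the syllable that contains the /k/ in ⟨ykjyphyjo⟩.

1

The vowels are y, y, y, o — 4 nuclei, so 4 syllables.
/y…y/ gap (V1→V2): /kj/ — longest licit onset from the right is /j/, leaving /k/ as coda.
/y…y/ gap (V2→V3): /ph/ — longest licit onset from the right is /h/, leaving /p/ as coda.
/y…o/ gap (V3→V4): /j/ is a single consonant, so it becomes the next onset.
Result: yk.jyp.hy.jo.
The /k/ is in the coda of syllable 1 (/yk/).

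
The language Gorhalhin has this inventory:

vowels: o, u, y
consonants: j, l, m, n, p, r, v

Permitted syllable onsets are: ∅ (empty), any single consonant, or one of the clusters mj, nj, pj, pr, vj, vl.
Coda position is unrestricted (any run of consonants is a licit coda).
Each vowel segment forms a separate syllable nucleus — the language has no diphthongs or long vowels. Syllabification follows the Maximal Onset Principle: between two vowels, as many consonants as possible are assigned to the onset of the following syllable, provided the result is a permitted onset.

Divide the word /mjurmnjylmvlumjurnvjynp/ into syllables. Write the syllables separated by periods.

The vowels are u, y, u, u, y — 5 nuclei, so 5 syllables.
Between /u/ (V1) and /y/ (V2): /rmnj/; trying suffixes from longest down, /nj/ is the first permitted one, so coda /rm/ | onset /nj/.
Between /y/ (V2) and /u/ (V3): /lmvl/ splits as /lm/ + /vl/ (/vl/ is the longest suffix that is a licit onset).
Between /u/ (V3) and /u/ (V4): /mj/ — entire cluster is a permitted onset → onset /mj/, coda ∅.
Between /u/ (V4) and /y/ (V5): /rnvj/ — longest licit onset from the right is /vj/, leaving /rn/ as coda.

mjurm.njylm.vlu.mjurn.vjynp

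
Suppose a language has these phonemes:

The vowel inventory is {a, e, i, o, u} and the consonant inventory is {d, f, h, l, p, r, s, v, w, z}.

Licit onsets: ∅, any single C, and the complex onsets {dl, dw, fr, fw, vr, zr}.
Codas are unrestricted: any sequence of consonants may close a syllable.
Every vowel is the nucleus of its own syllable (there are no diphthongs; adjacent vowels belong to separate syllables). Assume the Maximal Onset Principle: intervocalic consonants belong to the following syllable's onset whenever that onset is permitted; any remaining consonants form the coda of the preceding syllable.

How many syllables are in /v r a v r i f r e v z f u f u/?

Vowels present: a, i, e, u, u; each is a nucleus, giving 5 syllables.

5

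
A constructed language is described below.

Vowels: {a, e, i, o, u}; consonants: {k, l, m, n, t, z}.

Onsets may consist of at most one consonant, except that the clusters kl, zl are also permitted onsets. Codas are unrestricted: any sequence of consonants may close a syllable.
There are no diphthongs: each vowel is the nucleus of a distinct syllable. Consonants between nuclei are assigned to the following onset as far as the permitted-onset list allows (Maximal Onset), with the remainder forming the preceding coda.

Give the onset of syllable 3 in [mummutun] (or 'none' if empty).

The vowels are u, u, u — 3 nuclei, so 3 syllables.
σ1/σ2 boundary: /mm/ splits as /m/ + /m/ (/m/ is the longest suffix that is a licit onset).
σ2/σ3 boundary: /t/ → onset of the next syllable (single consonants are always licit onsets).
Putting it together: mum.mu.tun.
Syllable 3 is /tun/: onset /t/, nucleus /u/, coda /n/.

t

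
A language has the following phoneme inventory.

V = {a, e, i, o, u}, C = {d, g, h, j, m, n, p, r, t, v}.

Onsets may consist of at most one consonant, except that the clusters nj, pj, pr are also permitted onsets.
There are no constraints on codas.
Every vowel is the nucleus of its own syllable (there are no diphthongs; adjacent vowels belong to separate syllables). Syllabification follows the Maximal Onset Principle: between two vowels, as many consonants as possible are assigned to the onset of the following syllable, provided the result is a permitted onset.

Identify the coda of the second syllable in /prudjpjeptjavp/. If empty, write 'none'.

Nuclei (vowels): u, e, a → 3 syllables.
Between /u/ (V1) and /e/ (V2): /djpj/ — longest licit onset from the right is /pj/, leaving /dj/ as coda.
Between /e/ (V2) and /a/ (V3): /ptj/ — longest licit onset from the right is /j/, leaving /pt/ as coda.
Putting it together: prudj.pjept.javp.
Syllable 2 is /pjept/: onset /pj/, nucleus /e/, coda /pt/.

pt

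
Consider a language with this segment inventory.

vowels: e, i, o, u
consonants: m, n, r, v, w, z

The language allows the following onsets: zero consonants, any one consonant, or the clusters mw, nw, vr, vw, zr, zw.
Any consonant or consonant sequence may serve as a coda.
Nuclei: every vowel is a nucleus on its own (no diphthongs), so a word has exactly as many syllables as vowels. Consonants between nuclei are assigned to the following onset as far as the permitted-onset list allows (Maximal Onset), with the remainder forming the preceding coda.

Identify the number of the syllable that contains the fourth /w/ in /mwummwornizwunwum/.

The vowels are u, o, i, u, u — 5 nuclei, so 5 syllables.
Between /u/ (V1) and /o/ (V2): /mmw/; trying suffixes from longest down, /mw/ is the first permitted one, so coda /m/ | onset /mw/.
Between /o/ (V2) and /i/ (V3): /rn/; trying suffixes from longest down, /n/ is the first permitted one, so coda /r/ | onset /n/.
Between /i/ (V3) and /u/ (V4): cluster /zw/ — /zw/ is itself a permitted onset, so the whole cluster goes right; preceding coda = ∅.
Between /u/ (V4) and /u/ (V5): /nw/ — entire cluster is a permitted onset → onset /nw/, coda ∅.
Putting it together: mwum.mwor.ni.zwu.nwum.
The fourth /w/ is in the onset of syllable 5 (/nwum/).

5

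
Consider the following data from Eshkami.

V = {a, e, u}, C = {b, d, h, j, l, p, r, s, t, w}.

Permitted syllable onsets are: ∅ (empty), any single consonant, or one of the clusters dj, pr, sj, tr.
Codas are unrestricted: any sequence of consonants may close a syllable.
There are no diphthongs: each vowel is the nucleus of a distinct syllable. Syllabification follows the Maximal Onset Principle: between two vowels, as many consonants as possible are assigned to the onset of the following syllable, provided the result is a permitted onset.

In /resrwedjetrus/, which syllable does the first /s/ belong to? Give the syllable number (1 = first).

The vowels are e, e, e, u — 4 nuclei, so 4 syllables.
σ1/σ2 boundary: /srw/ — longest licit onset from the right is /w/, leaving /sr/ as coda.
σ2/σ3 boundary: /dj/ — entire cluster is a permitted onset → onset /dj/, coda ∅.
σ3/σ4 boundary: /tr/ — entire cluster is a permitted onset → onset /tr/, coda ∅.
Result: resr.we.dje.trus.
The first /s/ is in the coda of syllable 1 (/resr/).

1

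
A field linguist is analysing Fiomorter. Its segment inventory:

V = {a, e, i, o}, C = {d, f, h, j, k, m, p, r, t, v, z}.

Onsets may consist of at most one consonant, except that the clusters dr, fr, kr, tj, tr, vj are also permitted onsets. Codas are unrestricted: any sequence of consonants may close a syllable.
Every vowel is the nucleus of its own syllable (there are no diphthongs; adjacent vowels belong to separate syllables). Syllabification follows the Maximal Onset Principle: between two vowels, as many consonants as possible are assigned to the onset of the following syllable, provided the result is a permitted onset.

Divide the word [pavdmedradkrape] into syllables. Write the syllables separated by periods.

pavd.me.drad.kra.pe

The vowels are a, e, a, a, e — 5 nuclei, so 5 syllables.
/a…e/ gap (V1→V2): /vdm/ splits as /vd/ + /m/ (/m/ is the longest suffix that is a licit onset).
/e…a/ gap (V2→V3): cluster /dr/ — /dr/ is itself a permitted onset, so the whole cluster goes right; preceding coda = ∅.
/a…a/ gap (V3→V4): cluster /dkr/ — the longest permitted-onset suffix is /kr/; onset = /kr/, preceding coda = /d/.
/a…e/ gap (V4→V5): /p/ → onset of the next syllable (single consonants are always licit onsets).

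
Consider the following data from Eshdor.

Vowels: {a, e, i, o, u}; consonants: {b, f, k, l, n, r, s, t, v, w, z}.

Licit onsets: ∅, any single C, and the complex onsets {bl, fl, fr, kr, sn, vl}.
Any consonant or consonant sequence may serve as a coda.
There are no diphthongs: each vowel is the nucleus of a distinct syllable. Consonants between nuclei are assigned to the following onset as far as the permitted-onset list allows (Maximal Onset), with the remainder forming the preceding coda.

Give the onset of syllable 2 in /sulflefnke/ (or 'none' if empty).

The vowels are u, e, e — 3 nuclei, so 3 syllables.
Between /u/ (V1) and /e/ (V2): /lfl/; trying suffixes from longest down, /fl/ is the first permitted one, so coda /l/ | onset /fl/.
Between /e/ (V2) and /e/ (V3): /fnk/; trying suffixes from longest down, /k/ is the first permitted one, so coda /fn/ | onset /k/.
So the parse is sul.flefn.ke.
Syllable 2 is /flefn/: onset /fl/, nucleus /e/, coda /fn/.

fl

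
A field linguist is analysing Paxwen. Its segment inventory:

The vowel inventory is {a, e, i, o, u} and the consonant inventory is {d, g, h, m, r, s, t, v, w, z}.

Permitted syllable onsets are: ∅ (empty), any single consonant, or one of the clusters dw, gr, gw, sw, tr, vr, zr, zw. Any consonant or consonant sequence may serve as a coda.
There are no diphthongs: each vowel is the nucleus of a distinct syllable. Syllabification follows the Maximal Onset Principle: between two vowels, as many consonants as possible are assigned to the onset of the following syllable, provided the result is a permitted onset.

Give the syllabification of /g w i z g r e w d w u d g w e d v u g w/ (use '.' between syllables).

gwiz.grew.dwud.gwed.vugw

The vowels are i, e, u, e, u — 5 nuclei, so 5 syllables.
/i…e/ gap (V1→V2): cluster /zgr/ — the longest permitted-onset suffix is /gr/; onset = /gr/, preceding coda = /z/.
/e…u/ gap (V2→V3): cluster /wdw/ — the longest permitted-onset suffix is /dw/; onset = /dw/, preceding coda = /w/.
/u…e/ gap (V3→V4): /dgw/; trying suffixes from longest down, /gw/ is the first permitted one, so coda /d/ | onset /gw/.
/e…u/ gap (V4→V5): /dv/ — longest licit onset from the right is /v/, leaving /d/ as coda.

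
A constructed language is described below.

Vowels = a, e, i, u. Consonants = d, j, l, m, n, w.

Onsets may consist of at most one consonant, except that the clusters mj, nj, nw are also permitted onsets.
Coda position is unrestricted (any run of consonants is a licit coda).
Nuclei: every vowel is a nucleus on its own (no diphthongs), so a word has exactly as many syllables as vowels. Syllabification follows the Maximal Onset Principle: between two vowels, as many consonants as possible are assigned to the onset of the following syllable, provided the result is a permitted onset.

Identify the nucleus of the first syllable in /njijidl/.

i

Nuclei (vowels): i, i → 2 syllables.
The first nucleus (vowel 1 from the left) is /i/.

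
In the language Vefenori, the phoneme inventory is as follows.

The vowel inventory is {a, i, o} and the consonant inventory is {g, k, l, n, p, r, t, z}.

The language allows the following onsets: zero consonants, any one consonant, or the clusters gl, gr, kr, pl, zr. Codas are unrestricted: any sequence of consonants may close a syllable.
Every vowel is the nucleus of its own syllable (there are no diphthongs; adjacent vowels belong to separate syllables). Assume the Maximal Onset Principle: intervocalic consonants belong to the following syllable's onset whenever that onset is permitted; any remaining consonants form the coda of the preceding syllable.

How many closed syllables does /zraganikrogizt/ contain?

Vowels present: a, a, i, o, i; each is a nucleus, giving 5 syllables.
V1 /a/ – V2 /a/: just /g/ — single C goes to the following onset.
V2 /a/ – V3 /i/: /n/ is a single consonant, so it becomes the next onset.
V3 /i/ – V4 /o/: /kr/ is a licit onset in full, so it all attaches to the next syllable.
V4 /o/ – V5 /i/: /g/ → onset of the next syllable (single consonants are always licit onsets).
Putting it together: zra.ga.ni.kro.gizt.
Classifying each syllable: /zra/ (open), /ga/ (open), /ni/ (open), /kro/ (open), /gizt/ (closed).
Closed syllables: 1.

1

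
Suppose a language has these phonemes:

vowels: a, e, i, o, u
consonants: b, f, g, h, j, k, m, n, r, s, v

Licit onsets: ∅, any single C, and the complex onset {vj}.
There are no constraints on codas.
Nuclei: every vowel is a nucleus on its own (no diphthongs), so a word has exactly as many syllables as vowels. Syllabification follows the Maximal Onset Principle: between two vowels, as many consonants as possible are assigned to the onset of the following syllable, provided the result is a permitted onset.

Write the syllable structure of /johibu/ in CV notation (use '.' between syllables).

The vowels are o, i, u — 3 nuclei, so 3 syllables.
V1 /o/ – V2 /i/: /h/ is a single consonant, so it becomes the next onset.
V2 /i/ – V3 /u/: /b/ → onset of the next syllable (single consonants are always licit onsets).
Putting it together: jo.hi.bu.
Mapping each syllable to C/V: /jo/ → CV, /hi/ → CV, /bu/ → CV.

CV.CV.CV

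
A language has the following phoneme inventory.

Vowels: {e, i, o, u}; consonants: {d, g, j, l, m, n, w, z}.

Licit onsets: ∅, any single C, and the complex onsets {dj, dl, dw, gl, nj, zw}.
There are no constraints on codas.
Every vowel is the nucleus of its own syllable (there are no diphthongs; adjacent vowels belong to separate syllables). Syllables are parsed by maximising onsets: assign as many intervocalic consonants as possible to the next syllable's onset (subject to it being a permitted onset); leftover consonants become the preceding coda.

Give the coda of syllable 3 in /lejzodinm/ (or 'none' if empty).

Nuclei (vowels): e, o, i → 3 syllables.
σ1/σ2 boundary: /jz/ — longest licit onset from the right is /z/, leaving /j/ as coda.
σ2/σ3 boundary: /d/ is a single consonant, so it becomes the next onset.
Result: lej.zo.dinm.
Syllable 3 is /dinm/: onset /d/, nucleus /i/, coda /nm/.

nm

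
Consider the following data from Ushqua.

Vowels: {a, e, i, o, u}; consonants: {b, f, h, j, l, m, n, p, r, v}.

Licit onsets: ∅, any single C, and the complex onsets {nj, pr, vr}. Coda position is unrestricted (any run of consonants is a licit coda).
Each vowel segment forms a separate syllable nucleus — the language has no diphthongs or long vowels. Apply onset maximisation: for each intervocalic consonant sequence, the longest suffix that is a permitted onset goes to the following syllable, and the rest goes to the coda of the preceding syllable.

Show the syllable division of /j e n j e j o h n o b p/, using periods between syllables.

Vowels present: e, e, o, o; each is a nucleus, giving 4 syllables.
V1 /e/ – V2 /e/: /nj/ is a licit onset in full, so it all attaches to the next syllable.
V2 /e/ – V3 /o/: /j/ is a single consonant, so it becomes the next onset.
V3 /o/ – V4 /o/: /hn/ — longest licit onset from the right is /n/, leaving /h/ as coda.

je.nje.joh.nobp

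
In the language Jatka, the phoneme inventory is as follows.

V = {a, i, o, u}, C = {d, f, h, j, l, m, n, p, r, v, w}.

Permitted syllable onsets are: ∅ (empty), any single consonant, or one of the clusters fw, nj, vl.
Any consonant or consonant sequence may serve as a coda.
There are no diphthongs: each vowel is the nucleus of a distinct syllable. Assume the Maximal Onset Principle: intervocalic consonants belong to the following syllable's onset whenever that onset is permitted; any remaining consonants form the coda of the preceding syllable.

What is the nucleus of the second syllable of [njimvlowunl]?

Nuclei (vowels): i, o, u → 3 syllables.
The second nucleus (vowel 2 from the left) is /o/.

o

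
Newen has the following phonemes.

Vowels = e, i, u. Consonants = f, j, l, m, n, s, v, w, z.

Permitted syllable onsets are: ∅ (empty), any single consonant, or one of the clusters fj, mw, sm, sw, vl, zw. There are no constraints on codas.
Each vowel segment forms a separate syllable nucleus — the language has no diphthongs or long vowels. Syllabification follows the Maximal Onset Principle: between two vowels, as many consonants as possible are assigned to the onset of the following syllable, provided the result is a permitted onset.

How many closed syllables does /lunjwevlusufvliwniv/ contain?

The vowels are u, e, u, u, i, i — 6 nuclei, so 6 syllables.
/u…e/ gap (V1→V2): /njw/ splits as /nj/ + /w/ (/w/ is the longest suffix that is a licit onset).
/e…u/ gap (V2→V3): cluster /vl/ — /vl/ is itself a permitted onset, so the whole cluster goes right; preceding coda = ∅.
/u…u/ gap (V3→V4): /s/ is a single consonant, so it becomes the next onset.
/u…i/ gap (V4→V5): /fvl/; trying suffixes from longest down, /vl/ is the first permitted one, so coda /f/ | onset /vl/.
/i…i/ gap (V5→V6): /wn/ splits as /w/ + /n/ (/n/ is the longest suffix that is a licit onset).
Result: lunj.we.vlu.suf.vliw.niv.
Classifying each syllable: /lunj/ (closed), /we/ (open), /vlu/ (open), /suf/ (closed), /vliw/ (closed), /niv/ (closed).
Closed syllables: 4.

4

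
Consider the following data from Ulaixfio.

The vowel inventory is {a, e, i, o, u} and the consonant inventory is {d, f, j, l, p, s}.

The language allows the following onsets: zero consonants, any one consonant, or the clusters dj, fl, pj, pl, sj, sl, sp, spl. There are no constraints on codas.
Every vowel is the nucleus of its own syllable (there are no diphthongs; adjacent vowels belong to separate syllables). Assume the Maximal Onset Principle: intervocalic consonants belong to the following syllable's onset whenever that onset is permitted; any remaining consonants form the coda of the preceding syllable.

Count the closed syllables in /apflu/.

1

Vowels present: a, u; each is a nucleus, giving 2 syllables.
σ1/σ2 boundary: /pfl/ splits as /p/ + /fl/ (/fl/ is the longest suffix that is a licit onset).
Syllabification: ap.flu.
Classifying each syllable: /ap/ (closed), /flu/ (open).
Closed syllables: 1.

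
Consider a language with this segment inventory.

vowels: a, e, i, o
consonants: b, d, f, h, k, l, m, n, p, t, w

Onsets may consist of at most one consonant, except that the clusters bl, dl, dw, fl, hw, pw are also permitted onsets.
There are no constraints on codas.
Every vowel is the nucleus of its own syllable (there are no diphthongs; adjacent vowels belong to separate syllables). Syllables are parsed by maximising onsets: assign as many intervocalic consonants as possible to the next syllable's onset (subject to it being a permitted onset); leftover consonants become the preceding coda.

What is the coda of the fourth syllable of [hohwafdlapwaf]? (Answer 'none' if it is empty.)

Vowels present: o, a, a, a; each is a nucleus, giving 4 syllables.
V1 /o/ – V2 /a/: cluster /hw/ — /hw/ is itself a permitted onset, so the whole cluster goes right; preceding coda = ∅.
V2 /a/ – V3 /a/: /fdl/ splits as /f/ + /dl/ (/dl/ is the longest suffix that is a licit onset).
V3 /a/ – V4 /a/: /pw/ — entire cluster is a permitted onset → onset /pw/, coda ∅.
Syllabification: ho.hwaf.dla.pwaf.
Syllable 4 is /pwaf/: onset /pw/, nucleus /a/, coda /f/.

f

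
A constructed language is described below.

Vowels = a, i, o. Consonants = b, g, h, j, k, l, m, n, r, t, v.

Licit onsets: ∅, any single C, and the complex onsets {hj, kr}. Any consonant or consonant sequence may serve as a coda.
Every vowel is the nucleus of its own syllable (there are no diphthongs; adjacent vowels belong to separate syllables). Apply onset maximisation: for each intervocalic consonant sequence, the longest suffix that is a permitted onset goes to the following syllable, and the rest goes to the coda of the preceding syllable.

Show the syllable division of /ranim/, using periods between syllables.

ra.nim

Vowels present: a, i; each is a nucleus, giving 2 syllables.
/a…i/ gap (V1→V2): /n/ → onset of the next syllable (single consonants are always licit onsets).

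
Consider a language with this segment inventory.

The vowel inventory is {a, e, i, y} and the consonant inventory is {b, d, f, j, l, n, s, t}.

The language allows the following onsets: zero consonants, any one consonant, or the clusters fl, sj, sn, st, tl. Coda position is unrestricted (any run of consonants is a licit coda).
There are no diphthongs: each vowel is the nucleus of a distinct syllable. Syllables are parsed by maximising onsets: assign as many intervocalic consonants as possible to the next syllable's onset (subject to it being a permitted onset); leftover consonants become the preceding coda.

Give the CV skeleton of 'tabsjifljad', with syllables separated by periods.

CVC.CCVCC.CVC

The vowels are a, i, a — 3 nuclei, so 3 syllables.
V1 /a/ – V2 /i/: /bsj/ splits as /b/ + /sj/ (/sj/ is the longest suffix that is a licit onset).
V2 /i/ – V3 /a/: /flj/ splits as /fl/ + /j/ (/j/ is the longest suffix that is a licit onset).
Result: tab.sjifl.jad.
Mapping each syllable to C/V: /tab/ → CVC, /sjifl/ → CCVCC, /jad/ → CVC.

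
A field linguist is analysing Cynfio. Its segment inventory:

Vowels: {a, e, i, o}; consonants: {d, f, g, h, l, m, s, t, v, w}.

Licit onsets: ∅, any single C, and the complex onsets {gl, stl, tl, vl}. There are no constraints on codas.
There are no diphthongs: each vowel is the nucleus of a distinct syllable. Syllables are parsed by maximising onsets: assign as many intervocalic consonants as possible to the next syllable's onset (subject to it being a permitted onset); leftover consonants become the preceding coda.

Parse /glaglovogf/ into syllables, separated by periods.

Vowels present: a, o, o; each is a nucleus, giving 3 syllables.
Between /a/ (V1) and /o/ (V2): cluster /gl/ — /gl/ is itself a permitted onset, so the whole cluster goes right; preceding coda = ∅.
Between /o/ (V2) and /o/ (V3): just /v/ — single C goes to the following onset.

gla.glo.vogf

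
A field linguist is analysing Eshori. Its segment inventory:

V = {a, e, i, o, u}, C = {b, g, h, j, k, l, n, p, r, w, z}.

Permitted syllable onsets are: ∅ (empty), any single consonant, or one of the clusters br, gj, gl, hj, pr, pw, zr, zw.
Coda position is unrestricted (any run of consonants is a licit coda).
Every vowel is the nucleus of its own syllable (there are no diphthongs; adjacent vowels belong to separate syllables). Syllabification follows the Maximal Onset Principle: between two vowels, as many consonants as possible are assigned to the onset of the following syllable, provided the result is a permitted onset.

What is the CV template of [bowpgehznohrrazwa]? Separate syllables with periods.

Vowels present: o, e, o, a, a; each is a nucleus, giving 5 syllables.
V1 /o/ – V2 /e/: /wpg/ — longest licit onset from the right is /g/, leaving /wp/ as coda.
V2 /e/ – V3 /o/: cluster /hzn/ — the longest permitted-onset suffix is /n/; onset = /n/, preceding coda = /hz/.
V3 /o/ – V4 /a/: /hrr/ splits as /hr/ + /r/ (/r/ is the longest suffix that is a licit onset).
V4 /a/ – V5 /a/: cluster /zw/ — /zw/ is itself a permitted onset, so the whole cluster goes right; preceding coda = ∅.
Putting it together: bowp.gehz.nohr.ra.zwa.
Mapping each syllable to C/V: /bowp/ → CVCC, /gehz/ → CVCC, /nohr/ → CVCC, /ra/ → CV, /zwa/ → CCV.

CVCC.CVCC.CVCC.CV.CCV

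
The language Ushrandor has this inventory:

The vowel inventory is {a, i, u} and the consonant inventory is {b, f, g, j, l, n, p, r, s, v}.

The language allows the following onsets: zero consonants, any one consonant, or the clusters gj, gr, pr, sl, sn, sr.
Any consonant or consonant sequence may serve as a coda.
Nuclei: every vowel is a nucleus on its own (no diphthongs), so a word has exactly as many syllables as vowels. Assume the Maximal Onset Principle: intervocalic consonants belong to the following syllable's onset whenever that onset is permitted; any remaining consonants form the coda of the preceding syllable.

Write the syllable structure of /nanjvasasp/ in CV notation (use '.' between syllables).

Nuclei (vowels): a, a, a → 3 syllables.
/a…a/ gap (V1→V2): /njv/; trying suffixes from longest down, /v/ is the first permitted one, so coda /nj/ | onset /v/.
/a…a/ gap (V2→V3): /s/ → onset of the next syllable (single consonants are always licit onsets).
Result: nanj.va.sasp.
Mapping each syllable to C/V: /nanj/ → CVCC, /va/ → CV, /sasp/ → CVCC.

CVCC.CV.CVCC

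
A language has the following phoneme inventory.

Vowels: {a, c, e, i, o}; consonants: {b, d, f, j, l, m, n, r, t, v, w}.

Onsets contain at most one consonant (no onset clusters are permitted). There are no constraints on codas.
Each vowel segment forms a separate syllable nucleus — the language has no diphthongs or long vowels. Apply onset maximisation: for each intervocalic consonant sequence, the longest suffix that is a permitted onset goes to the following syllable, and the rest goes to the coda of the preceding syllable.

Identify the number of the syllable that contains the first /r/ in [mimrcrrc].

2

The vowels are i, c, c — 3 nuclei, so 3 syllables.
σ1/σ2 boundary: /mr/ — longest licit onset from the right is /r/, leaving /m/ as coda.
σ2/σ3 boundary: /rr/; trying suffixes from longest down, /r/ is the first permitted one, so coda /r/ | onset /r/.
Putting it together: mim.rcr.rc.
The first /r/ is in the onset of syllable 2 (/rcr/).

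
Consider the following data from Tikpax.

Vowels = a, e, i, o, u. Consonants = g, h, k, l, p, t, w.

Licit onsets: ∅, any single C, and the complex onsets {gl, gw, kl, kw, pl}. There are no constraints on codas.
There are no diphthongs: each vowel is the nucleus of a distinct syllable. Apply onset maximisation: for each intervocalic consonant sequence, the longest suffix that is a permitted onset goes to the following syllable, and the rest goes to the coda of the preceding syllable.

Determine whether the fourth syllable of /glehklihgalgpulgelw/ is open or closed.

Nuclei (vowels): e, i, a, u, e → 5 syllables.
Between /e/ (V1) and /i/ (V2): /hkl/ splits as /h/ + /kl/ (/kl/ is the longest suffix that is a licit onset).
Between /i/ (V2) and /a/ (V3): /hg/ — longest licit onset from the right is /g/, leaving /h/ as coda.
Between /a/ (V3) and /u/ (V4): /lgp/ splits as /lg/ + /p/ (/p/ is the longest suffix that is a licit onset).
Between /u/ (V4) and /e/ (V5): /lg/ — longest licit onset from the right is /g/, leaving /l/ as coda.
Syllabification: gleh.klih.galg.pul.gelw.
Syllable 4 is /pul/ with coda /l/, so it is closed.

closed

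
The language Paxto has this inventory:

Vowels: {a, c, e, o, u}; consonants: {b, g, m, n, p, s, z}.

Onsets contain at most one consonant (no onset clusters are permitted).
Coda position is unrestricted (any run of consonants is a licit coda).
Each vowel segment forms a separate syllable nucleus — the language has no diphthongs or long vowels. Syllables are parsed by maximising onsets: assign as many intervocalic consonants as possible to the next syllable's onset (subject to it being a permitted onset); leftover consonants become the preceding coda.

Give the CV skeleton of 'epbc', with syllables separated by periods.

Vowels present: e, c; each is a nucleus, giving 2 syllables.
V1 /e/ – V2 /c/: /pb/ splits as /p/ + /b/ (/b/ is the longest suffix that is a licit onset).
Putting it together: ep.bc.
Mapping each syllable to C/V: /ep/ → VC, /bc/ → CV.

VC.CV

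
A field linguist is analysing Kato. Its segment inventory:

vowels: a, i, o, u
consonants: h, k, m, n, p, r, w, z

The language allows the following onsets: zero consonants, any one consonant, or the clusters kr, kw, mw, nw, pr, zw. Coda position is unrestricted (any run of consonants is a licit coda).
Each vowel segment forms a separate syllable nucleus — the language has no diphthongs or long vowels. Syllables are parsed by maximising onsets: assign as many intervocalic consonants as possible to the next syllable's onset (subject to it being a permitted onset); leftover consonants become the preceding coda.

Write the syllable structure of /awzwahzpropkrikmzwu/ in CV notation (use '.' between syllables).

Vowels present: a, a, o, i, u; each is a nucleus, giving 5 syllables.
Between /a/ (V1) and /a/ (V2): cluster /wzw/ — the longest permitted-onset suffix is /zw/; onset = /zw/, preceding coda = /w/.
Between /a/ (V2) and /o/ (V3): /hzpr/ — longest licit onset from the right is /pr/, leaving /hz/ as coda.
Between /o/ (V3) and /i/ (V4): /pkr/ — longest licit onset from the right is /kr/, leaving /p/ as coda.
Between /i/ (V4) and /u/ (V5): /kmzw/ splits as /km/ + /zw/ (/zw/ is the longest suffix that is a licit onset).
Putting it together: aw.zwahz.prop.krikm.zwu.
Mapping each syllable to C/V: /aw/ → VC, /zwahz/ → CCVCC, /prop/ → CCVC, /krikm/ → CCVCC, /zwu/ → CCV.

VC.CCVCC.CCVC.CCVCC.CCV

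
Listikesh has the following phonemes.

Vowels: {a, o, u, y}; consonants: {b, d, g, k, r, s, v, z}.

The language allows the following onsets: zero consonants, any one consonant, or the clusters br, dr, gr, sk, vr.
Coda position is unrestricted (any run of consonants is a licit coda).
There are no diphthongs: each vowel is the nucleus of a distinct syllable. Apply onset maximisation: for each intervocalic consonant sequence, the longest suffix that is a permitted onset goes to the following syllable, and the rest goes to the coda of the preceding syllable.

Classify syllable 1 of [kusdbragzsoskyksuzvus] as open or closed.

closed

The vowels are u, a, o, y, u, u — 6 nuclei, so 6 syllables.
/u…a/ gap (V1→V2): cluster /sdbr/ — the longest permitted-onset suffix is /br/; onset = /br/, preceding coda = /sd/.
/a…o/ gap (V2→V3): cluster /gzs/ — the longest permitted-onset suffix is /s/; onset = /s/, preceding coda = /gz/.
/o…y/ gap (V3→V4): /sk/ is a licit onset in full, so it all attaches to the next syllable.
/y…u/ gap (V4→V5): /ks/ — longest licit onset from the right is /s/, leaving /k/ as coda.
/u…u/ gap (V5→V6): /zv/ splits as /z/ + /v/ (/v/ is the longest suffix that is a licit onset).
Putting it together: kusd.bragz.so.skyk.suz.vus.
Syllable 1 is /kusd/ with coda /sd/, so it is closed.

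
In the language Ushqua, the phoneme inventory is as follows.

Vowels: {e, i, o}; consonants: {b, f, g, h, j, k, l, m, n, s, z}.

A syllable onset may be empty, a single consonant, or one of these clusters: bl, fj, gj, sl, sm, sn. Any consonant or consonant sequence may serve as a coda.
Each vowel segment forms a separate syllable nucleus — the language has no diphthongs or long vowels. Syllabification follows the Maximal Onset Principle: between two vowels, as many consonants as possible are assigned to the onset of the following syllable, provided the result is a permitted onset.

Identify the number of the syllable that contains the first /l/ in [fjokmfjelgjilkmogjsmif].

Nuclei (vowels): o, e, i, o, i → 5 syllables.
V1 /o/ – V2 /e/: /kmfj/ splits as /km/ + /fj/ (/fj/ is the longest suffix that is a licit onset).
V2 /e/ – V3 /i/: /lgj/ — longest licit onset from the right is /gj/, leaving /l/ as coda.
V3 /i/ – V4 /o/: cluster /lkm/ — the longest permitted-onset suffix is /m/; onset = /m/, preceding coda = /lk/.
V4 /o/ – V5 /i/: /gjsm/; trying suffixes from longest down, /sm/ is the first permitted one, so coda /gj/ | onset /sm/.
Putting it together: fjokm.fjel.gjilk.mogj.smif.
The first /l/ is in the coda of syllable 2 (/fjel/).

2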